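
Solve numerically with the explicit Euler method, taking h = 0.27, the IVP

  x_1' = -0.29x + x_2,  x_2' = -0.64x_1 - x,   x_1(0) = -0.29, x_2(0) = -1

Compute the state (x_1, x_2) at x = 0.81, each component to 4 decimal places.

Euler on (x_1,x_2): x_1_{n+1} = x_1_n + h·x_1', x_2_{n+1} = x_2_n + h·x_2'.
0.000000: (-0.290000, -1.000000); f=(-1.000000, 0.185600) → (-0.560000, -0.949888)
0.270000: (-0.560000, -0.949888); f=(-1.028188, 0.088400) → (-0.837611, -0.926020)
0.540000: (-0.837611, -0.926020); f=(-1.082620, -0.003929) → (-1.129918, -0.927081)
(x_1(0.81), x_2(0.81)) ≈ (-1.1299, -0.9271)

-1.1299, -0.9271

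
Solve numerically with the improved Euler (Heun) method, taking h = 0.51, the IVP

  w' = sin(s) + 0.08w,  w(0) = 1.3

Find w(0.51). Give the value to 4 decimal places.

Heun: k1 = f(s_n, w_n); k2 = f(s_n + h, w_n + h·k1); w_{n+1} = w_n + (h/2)·(k1 + k2).
s=0.000000, w=1.300000:
  k1 = f(0.000000, 1.300000) = 0.104000
  k2 = f(0.510000, 1.353040) = 0.596420
  w ← 1.300000 + (0.51/2)·(0.104000 + 0.596420) = 1.478607
w(0.51) ≈ 1.4786

1.4786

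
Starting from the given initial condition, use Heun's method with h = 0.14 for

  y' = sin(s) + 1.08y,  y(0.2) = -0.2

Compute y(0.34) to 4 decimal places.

Heun: k1 = f(s_n, y_n); k2 = f(s_n + h, y_n + h·k1); y_{n+1} = y_n + (h/2)·(k1 + k2).
s=0.200000, y=-0.200000:
  k1 = f(0.200000, -0.200000) = -0.017331
  k2 = f(0.340000, -0.202426) = 0.114867
  y ← -0.200000 + (0.14/2)·(-0.017331 + 0.114867) = -0.193172
y(0.34) ≈ -0.1932

-0.1932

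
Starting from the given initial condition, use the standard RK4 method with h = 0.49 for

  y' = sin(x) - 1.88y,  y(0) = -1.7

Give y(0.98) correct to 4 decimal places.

RK4: k1 = f(x_n, y_n); k2 = f(x_n + h/2, y_n + (h/2)·k1); k3 = f(x_n + h/2, y_n + (h/2)·k2); k4 = f(x_n + h, y_n + h·k3); y_{n+1} = y_n + (h/6)·(k1 + 2k2 + 2k3 + k4).
x=0.000000, y=-1.700000:
  k1 = f(0.000000, -1.700000) = 3.196000
  k2 = f(0.245000, -0.916980) = 1.966479
  k3 = f(0.245000, -1.218213) = 2.532796
  k4 = f(0.490000, -0.458930) = 1.333414
  y ← -1.700000 + (0.49/6)·(k1 + 2k2 + 2k3 + k4) = -0.595216
x=0.490000, y=-0.595216:
  k1 = f(0.490000, -0.595216) = 1.589632
  k2 = f(0.735000, -0.205756) = 1.057409
  k3 = f(0.735000, -0.336151) = 1.302551
  k4 = f(0.980000, 0.043034) = 0.749594
  y ← -0.595216 + (0.49/6)·(k1 + 2k2 + 2k3 + k4) = -0.018719
y(0.98) ≈ -0.0187

-0.0187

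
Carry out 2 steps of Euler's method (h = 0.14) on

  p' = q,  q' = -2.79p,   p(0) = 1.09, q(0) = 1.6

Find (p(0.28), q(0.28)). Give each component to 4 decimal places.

1.4784, 0.6610

Euler on (p,q): p_{n+1} = p_n + h·p', q_{n+1} = q_n + h·q'.
0.000000: (1.090000, 1.600000); f=(1.600000, -3.041100) → (1.314000, 1.174246)
0.140000: (1.314000, 1.174246); f=(1.174246, -3.666060) → (1.478394, 0.660998)
(p(0.28), q(0.28)) ≈ (1.4784, 0.6610)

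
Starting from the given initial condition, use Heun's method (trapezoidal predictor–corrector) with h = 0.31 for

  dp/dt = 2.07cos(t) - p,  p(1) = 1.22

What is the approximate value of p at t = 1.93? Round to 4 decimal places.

0.5075

Heun: k1 = f(t_n, p_n); k2 = f(t_n + h, p_n + h·k1); p_{n+1} = p_n + (h/2)·(k1 + k2).
t=1.000000, p=1.220000:
  k1 = f(1.000000, 1.220000) = -0.101574
  k2 = f(1.310000, 1.188512) = -0.654762
  p ← 1.220000 + (0.31/2)·(-0.101574 + (-0.654762)) = 1.102768
t=1.310000, p=1.102768:
  k1 = f(1.310000, 1.102768) = -0.569018
  k2 = f(1.620000, 0.926372) = -1.028183
  p ← 1.102768 + (0.31/2)·(-0.569018 + (-1.028183)) = 0.855202
t=1.620000, p=0.855202:
  k1 = f(1.620000, 0.855202) = -0.957012
  k2 = f(1.930000, 0.558528) = -1.286193
  p ← 0.855202 + (0.31/2)·(-0.957012 + (-1.286193)) = 0.507505
p(1.93) ≈ 0.5075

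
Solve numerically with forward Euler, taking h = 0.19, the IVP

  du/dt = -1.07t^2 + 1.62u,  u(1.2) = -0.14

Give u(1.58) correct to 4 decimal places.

-1.0151

Euler: u_{n+1} = u_n + h·f(t_n, u_n).
t=1.200000, u=-0.140000: f=-1.767600 → u ← -0.140000 + 0.19·(-1.767600) = -0.475844
t=1.390000, u=-0.475844: f=-2.838214 → u ← -0.475844 + 0.19·(-2.838214) = -1.015105
u(1.58) ≈ -1.0151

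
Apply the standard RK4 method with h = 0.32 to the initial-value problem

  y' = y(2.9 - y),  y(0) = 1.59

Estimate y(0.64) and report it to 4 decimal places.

RK4: k1 = f(t_n, y_n); k2 = f(t_n + h/2, y_n + (h/2)·k1); k3 = f(t_n + h/2, y_n + (h/2)·k2); k4 = f(t_n + h, y_n + h·k3); y_{n+1} = y_n + (h/6)·(k1 + 2k2 + 2k3 + k4).
t=0.000000, y=1.590000:
  k1 = f(0.000000, 1.590000) = 2.082900
  k2 = f(0.160000, 1.923264) = 1.878521
  k3 = f(0.160000, 1.890563) = 1.908404
  k4 = f(0.320000, 2.200689) = 1.538966
  y ← 1.590000 + (0.32/6)·(k1 + 2k2 + 2k3 + k4) = 2.187105
t=0.320000, y=2.187105:
  k1 = f(0.320000, 2.187105) = 1.559176
  k2 = f(0.480000, 2.436573) = 1.129174
  k3 = f(0.480000, 2.367773) = 1.260193
  k4 = f(0.640000, 2.590367) = 0.802064
  y ← 2.187105 + (0.32/6)·(k1 + 2k2 + 2k3 + k4) = 2.567903
y(0.64) ≈ 2.5679

2.5679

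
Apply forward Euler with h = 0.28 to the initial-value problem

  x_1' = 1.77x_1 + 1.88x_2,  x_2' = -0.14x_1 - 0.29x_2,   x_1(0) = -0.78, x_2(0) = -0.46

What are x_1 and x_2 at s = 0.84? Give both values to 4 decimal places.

-3.6203, -0.1896

Euler on (x_1,x_2): x_1_{n+1} = x_1_n + h·x_1', x_2_{n+1} = x_2_n + h·x_2'.
0.000000: (-0.780000, -0.460000); f=(-2.245400, 0.242600) → (-1.408712, -0.392072)
0.280000: (-1.408712, -0.392072); f=(-3.230516, 0.310921) → (-2.313256, -0.305014)
0.560000: (-2.313256, -0.305014); f=(-4.667891, 0.412310) → (-3.620266, -0.189567)
(x_1(0.84), x_2(0.84)) ≈ (-3.6203, -0.1896)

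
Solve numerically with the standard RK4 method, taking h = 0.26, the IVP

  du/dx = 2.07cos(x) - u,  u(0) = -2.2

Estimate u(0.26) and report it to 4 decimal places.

-1.2281

RK4: k1 = f(x_n, u_n); k2 = f(x_n + h/2, u_n + (h/2)·k1); k3 = f(x_n + h/2, u_n + (h/2)·k2); k4 = f(x_n + h, u_n + h·k3); u_{n+1} = u_n + (h/6)·(k1 + 2k2 + 2k3 + k4).
x=0.000000, u=-2.200000:
  k1 = f(0.000000, -2.200000) = 4.270000
  k2 = f(0.130000, -1.644900) = 3.697433
  k3 = f(0.130000, -1.719334) = 3.771867
  k4 = f(0.260000, -1.219315) = 3.219742
  u ← -2.200000 + (0.26/6)·(k1 + 2k2 + 2k3 + k4) = -1.228105
u(0.26) ≈ -1.2281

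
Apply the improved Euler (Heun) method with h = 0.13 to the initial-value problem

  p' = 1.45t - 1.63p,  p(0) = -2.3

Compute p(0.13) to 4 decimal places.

Heun: k1 = f(t_n, p_n); k2 = f(t_n + h, p_n + h·k1); p_{n+1} = p_n + (h/2)·(k1 + k2).
t=0.000000, p=-2.300000:
  k1 = f(0.000000, -2.300000) = 3.749000
  k2 = f(0.130000, -1.812630) = 3.143087
  p ← -2.300000 + (0.13/2)·(3.749000 + 3.143087) = -1.852014
p(0.13) ≈ -1.8520

-1.8520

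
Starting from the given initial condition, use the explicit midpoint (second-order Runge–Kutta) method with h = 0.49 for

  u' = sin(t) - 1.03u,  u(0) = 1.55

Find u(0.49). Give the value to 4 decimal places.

Midpoint: k1 = f(t_n, u_n); k2 = f(t_n + h/2, u_n + (h/2)·k1); u_{n+1} = u_n + h·k2.
t=0.000000, u=1.550000:
  k1 = f(0.000000, 1.550000) = -1.596500
  k2 = f(0.245000, 1.158858) = -0.951067
  u ← 1.550000 + 0.49·(-0.951067) = 1.083977
u(0.49) ≈ 1.0840

1.0840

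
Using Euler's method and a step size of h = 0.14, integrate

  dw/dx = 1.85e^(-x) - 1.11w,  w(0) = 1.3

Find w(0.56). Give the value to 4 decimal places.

1.3137

Euler: w_{n+1} = w_n + h·f(x_n, w_n).
x=0.000000, w=1.300000: f=0.407000 → w ← 1.300000 + 0.14·0.407000 = 1.356980
x=0.140000, w=1.356980: f=0.102065 → w ← 1.356980 + 0.14·0.102065 = 1.371269
x=0.280000, w=1.371269: f=-0.123909 → w ← 1.371269 + 0.14·(-0.123909) = 1.353922
x=0.420000, w=1.353922: f=-0.287317 → w ← 1.353922 + 0.14·(-0.287317) = 1.313698
w(0.56) ≈ 1.3137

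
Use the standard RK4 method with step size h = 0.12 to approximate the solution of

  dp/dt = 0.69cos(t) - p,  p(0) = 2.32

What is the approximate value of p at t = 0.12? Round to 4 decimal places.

2.1355

RK4: k1 = f(t_n, p_n); k2 = f(t_n + h/2, p_n + (h/2)·k1); k3 = f(t_n + h/2, p_n + (h/2)·k2); k4 = f(t_n + h, p_n + h·k3); p_{n+1} = p_n + (h/6)·(k1 + 2k2 + 2k3 + k4).
t=0.000000, p=2.320000:
  k1 = f(0.000000, 2.320000) = -1.630000
  k2 = f(0.060000, 2.222200) = -1.533442
  k3 = f(0.060000, 2.227994) = -1.539235
  k4 = f(0.120000, 2.135292) = -1.450254
  p ← 2.320000 + (0.12/6)·(k1 + 2k2 + 2k3 + k4) = 2.135488
p(0.12) ≈ 2.1355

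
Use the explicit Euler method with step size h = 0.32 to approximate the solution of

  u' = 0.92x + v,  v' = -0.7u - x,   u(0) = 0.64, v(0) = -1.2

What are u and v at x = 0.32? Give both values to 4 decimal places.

Euler on (u,v): u_{n+1} = u_n + h·u', v_{n+1} = v_n + h·v'.
0.000000: (0.640000, -1.200000); f=(-1.200000, -0.448000) → (0.256000, -1.343360)
(u(0.32), v(0.32)) ≈ (0.2560, -1.3434)

0.2560, -1.3434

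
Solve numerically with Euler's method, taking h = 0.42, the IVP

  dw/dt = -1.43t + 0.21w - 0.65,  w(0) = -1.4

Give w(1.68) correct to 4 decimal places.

Euler: w_{n+1} = w_n + h·f(t_n, w_n).
t=0.000000, w=-1.400000: f=-0.944000 → w ← -1.400000 + 0.42·(-0.944000) = -1.796480
t=0.420000, w=-1.796480: f=-1.627861 → w ← -1.796480 + 0.42·(-1.627861) = -2.480182
t=0.840000, w=-2.480182: f=-2.372038 → w ← -2.480182 + 0.42·(-2.372038) = -3.476438
t=1.260000, w=-3.476438: f=-3.181852 → w ← -3.476438 + 0.42·(-3.181852) = -4.812815
w(1.68) ≈ -4.8128

-4.8128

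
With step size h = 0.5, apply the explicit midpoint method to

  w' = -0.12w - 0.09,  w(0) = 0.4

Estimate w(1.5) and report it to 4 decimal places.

0.2107

Midpoint: k1 = f(x_n, w_n); k2 = f(x_n + h/2, w_n + (h/2)·k1); w_{n+1} = w_n + h·k2.
x=0.000000, w=0.400000:
  k1 = f(0.000000, 0.400000) = -0.138000
  k2 = f(0.250000, 0.365500) = -0.133860
  w ← 0.400000 + 0.5·(-0.133860) = 0.333070
x=0.500000, w=0.333070:
  k1 = f(0.500000, 0.333070) = -0.129968
  k2 = f(0.750000, 0.300578) = -0.126069
  w ← 0.333070 + 0.5·(-0.126069) = 0.270035
x=1.000000, w=0.270035:
  k1 = f(1.000000, 0.270035) = -0.122404
  k2 = f(1.250000, 0.239434) = -0.118732
  w ← 0.270035 + 0.5·(-0.118732) = 0.210669
w(1.5) ≈ 0.2107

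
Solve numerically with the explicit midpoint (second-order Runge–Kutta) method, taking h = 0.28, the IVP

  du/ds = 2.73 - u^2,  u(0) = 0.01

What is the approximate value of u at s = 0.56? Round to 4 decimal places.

Midpoint: k1 = f(s_n, u_n); k2 = f(s_n + h/2, u_n + (h/2)·k1); u_{n+1} = u_n + h·k2.
s=0.000000, u=0.010000:
  k1 = f(0.000000, 0.010000) = 2.729900
  k2 = f(0.140000, 0.392186) = 2.576190
  u ← 0.010000 + 0.28·2.576190 = 0.731333
s=0.280000, u=0.731333:
  k1 = f(0.280000, 0.731333) = 2.195152
  k2 = f(0.420000, 1.038654) = 1.651197
  u ← 0.731333 + 0.28·1.651197 = 1.193668
u(0.56) ≈ 1.1937

1.1937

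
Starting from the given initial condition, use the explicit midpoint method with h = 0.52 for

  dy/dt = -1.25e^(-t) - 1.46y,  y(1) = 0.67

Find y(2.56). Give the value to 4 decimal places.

0.0105

Midpoint: k1 = f(t_n, y_n); k2 = f(t_n + h/2, y_n + (h/2)·k1); y_{n+1} = y_n + h·k2.
t=1.000000, y=0.670000:
  k1 = f(1.000000, 0.670000) = -1.438049
  k2 = f(1.260000, 0.296107) = -0.786884
  y ← 0.670000 + 0.52·(-0.786884) = 0.260820
t=1.520000, y=0.260820:
  k1 = f(1.520000, 0.260820) = -0.654188
  k2 = f(1.780000, 0.090732) = -0.343266
  y ← 0.260820 + 0.52·(-0.343266) = 0.082322
t=2.040000, y=0.082322:
  k1 = f(2.040000, 0.082322) = -0.282726
  k2 = f(2.300000, 0.008813) = -0.138191
  y ← 0.082322 + 0.52·(-0.138191) = 0.010463
y(2.56) ≈ 0.0105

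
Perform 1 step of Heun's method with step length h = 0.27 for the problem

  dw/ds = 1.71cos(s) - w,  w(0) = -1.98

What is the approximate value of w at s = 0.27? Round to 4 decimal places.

Heun: k1 = f(s_n, w_n); k2 = f(s_n + h, w_n + h·k1); w_{n+1} = w_n + (h/2)·(k1 + k2).
s=0.000000, w=-1.980000:
  k1 = f(0.000000, -1.980000) = 3.690000
  k2 = f(0.270000, -0.983700) = 2.631748
  w ← -1.980000 + (0.27/2)·(3.690000 + 2.631748) = -1.126564
w(0.27) ≈ -1.1266

-1.1266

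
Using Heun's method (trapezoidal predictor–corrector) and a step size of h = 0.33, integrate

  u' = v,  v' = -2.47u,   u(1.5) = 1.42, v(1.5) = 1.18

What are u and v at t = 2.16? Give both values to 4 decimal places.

Heun on (u,v): k1 = f(t_n, state_n); k2 = f(t_n + h, state_n + h·k1); state_{n+1} = state_n + (h/2)·(k1 + k2).
1.500000: (1.420000, 1.180000)
  k1 = (1.180000, -3.507400)
  predictor → (1.809400, 0.022558)
  k2 = (0.022558, -4.469218)
  → (1.618422, -0.136142)
1.830000: (1.618422, -0.136142)
  k1 = (-0.136142, -3.997503)
  predictor → (1.573495, -1.455318)
  k2 = (-1.455318, -3.886533)
  → (1.355831, -1.437008)
(u(2.16), v(2.16)) ≈ (1.3558, -1.4370)

1.3558, -1.4370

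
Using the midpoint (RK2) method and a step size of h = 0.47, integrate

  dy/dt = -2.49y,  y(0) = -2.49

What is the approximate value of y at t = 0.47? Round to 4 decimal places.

-1.2811

Midpoint: k1 = f(t_n, y_n); k2 = f(t_n + h/2, y_n + (h/2)·k1); y_{n+1} = y_n + h·k2.
t=0.000000, y=-2.490000:
  k1 = f(0.000000, -2.490000) = 6.200100
  k2 = f(0.235000, -1.032977) = 2.572111
  y ← -2.490000 + 0.47·2.572111 = -1.281108
y(0.47) ≈ -1.2811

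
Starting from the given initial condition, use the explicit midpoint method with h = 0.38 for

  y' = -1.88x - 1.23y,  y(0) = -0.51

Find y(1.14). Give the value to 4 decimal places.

Midpoint: k1 = f(x_n, y_n); k2 = f(x_n + h/2, y_n + (h/2)·k1); y_{n+1} = y_n + h·k2.
x=0.000000, y=-0.510000:
  k1 = f(0.000000, -0.510000) = 0.627300
  k2 = f(0.190000, -0.390813) = 0.123500
  y ← -0.510000 + 0.38·0.123500 = -0.463070
x=0.380000, y=-0.463070:
  k1 = f(0.380000, -0.463070) = -0.144824
  k2 = f(0.570000, -0.490587) = -0.468179
  y ← -0.463070 + 0.38·(-0.468179) = -0.640978
x=0.760000, y=-0.640978:
  k1 = f(0.760000, -0.640978) = -0.640397
  k2 = f(0.950000, -0.762653) = -0.847936
  y ← -0.640978 + 0.38·(-0.847936) = -0.963194
y(1.14) ≈ -0.9632

-0.9632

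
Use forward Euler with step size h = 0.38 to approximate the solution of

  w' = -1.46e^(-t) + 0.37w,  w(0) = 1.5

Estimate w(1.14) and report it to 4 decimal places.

Euler: w_{n+1} = w_n + h·f(t_n, w_n).
t=0.000000, w=1.500000: f=-0.905000 → w ← 1.500000 + 0.38·(-0.905000) = 1.156100
t=0.380000, w=1.156100: f=-0.570681 → w ← 1.156100 + 0.38·(-0.570681) = 0.939241
t=0.760000, w=0.939241: f=-0.335274 → w ← 0.939241 + 0.38·(-0.335274) = 0.811837
w(1.14) ≈ 0.8118

0.8118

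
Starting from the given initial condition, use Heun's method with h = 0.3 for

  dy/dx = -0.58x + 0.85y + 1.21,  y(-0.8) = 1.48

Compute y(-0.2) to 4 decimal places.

3.6301

Heun: k1 = f(x_n, y_n); k2 = f(x_n + h, y_n + h·k1); y_{n+1} = y_n + (h/2)·(k1 + k2).
x=-0.800000, y=1.480000:
  k1 = f(-0.800000, 1.480000) = 2.932000
  k2 = f(-0.500000, 2.359600) = 3.505660
  y ← 1.480000 + (0.3/2)·(2.932000 + 3.505660) = 2.445649
x=-0.500000, y=2.445649:
  k1 = f(-0.500000, 2.445649) = 3.578802
  k2 = f(-0.200000, 3.519289) = 4.317396
  y ← 2.445649 + (0.3/2)·(3.578802 + 4.317396) = 3.630079
y(-0.2) ≈ 3.6301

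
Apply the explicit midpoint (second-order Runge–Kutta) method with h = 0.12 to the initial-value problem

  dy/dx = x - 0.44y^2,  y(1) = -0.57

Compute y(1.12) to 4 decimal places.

-0.4570

Midpoint: k1 = f(x_n, y_n); k2 = f(x_n + h/2, y_n + (h/2)·k1); y_{n+1} = y_n + h·k2.
x=1.000000, y=-0.570000:
  k1 = f(1.000000, -0.570000) = 0.857044
  k2 = f(1.060000, -0.518577) = 0.941674
  y ← -0.570000 + 0.12·0.941674 = -0.456999
y(1.12) ≈ -0.4570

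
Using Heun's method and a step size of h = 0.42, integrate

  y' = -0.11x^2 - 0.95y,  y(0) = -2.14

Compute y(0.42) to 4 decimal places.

-1.4606

Heun: k1 = f(x_n, y_n); k2 = f(x_n + h, y_n + h·k1); y_{n+1} = y_n + (h/2)·(k1 + k2).
x=0.000000, y=-2.140000:
  k1 = f(0.000000, -2.140000) = 2.033000
  k2 = f(0.420000, -1.286140) = 1.202429
  y ← -2.140000 + (0.42/2)·(2.033000 + 1.202429) = -1.460560
y(0.42) ≈ -1.4606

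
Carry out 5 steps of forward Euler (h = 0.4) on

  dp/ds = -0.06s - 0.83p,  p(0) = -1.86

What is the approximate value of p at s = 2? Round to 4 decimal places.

-0.3165

Euler: p_{n+1} = p_n + h·f(s_n, p_n).
s=0.000000, p=-1.860000: f=1.543800 → p ← -1.860000 + 0.4·1.543800 = -1.242480
s=0.400000, p=-1.242480: f=1.007258 → p ← -1.242480 + 0.4·1.007258 = -0.839577
s=0.800000, p=-0.839577: f=0.648849 → p ← -0.839577 + 0.4·0.648849 = -0.580037
s=1.200000, p=-0.580037: f=0.409431 → p ← -0.580037 + 0.4·0.409431 = -0.416265
s=1.600000, p=-0.416265: f=0.249500 → p ← -0.416265 + 0.4·0.249500 = -0.316465
p(2) ≈ -0.3165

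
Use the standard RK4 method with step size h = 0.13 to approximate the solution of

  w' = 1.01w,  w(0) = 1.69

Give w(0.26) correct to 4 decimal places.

2.1975

RK4: k1 = f(t_n, w_n); k2 = f(t_n + h/2, w_n + (h/2)·k1); k3 = f(t_n + h/2, w_n + (h/2)·k2); k4 = f(t_n + h, w_n + h·k3); w_{n+1} = w_n + (h/6)·(k1 + 2k2 + 2k3 + k4).
t=0.000000, w=1.690000:
  k1 = f(0.000000, 1.690000) = 1.706900
  k2 = f(0.065000, 1.800948) = 1.818958
  k3 = f(0.065000, 1.808232) = 1.826315
  k4 = f(0.130000, 1.927421) = 1.946695
  w ← 1.690000 + (0.13/6)·(k1 + 2k2 + 2k3 + k4) = 1.927123
t=0.130000, w=1.927123:
  k1 = f(0.130000, 1.927123) = 1.946394
  k2 = f(0.195000, 2.053639) = 2.074175
  k3 = f(0.195000, 2.061944) = 2.082564
  k4 = f(0.260000, 2.197856) = 2.219835
  w ← 1.927123 + (0.13/6)·(k1 + 2k2 + 2k3 + k4) = 2.197517
w(0.26) ≈ 2.1975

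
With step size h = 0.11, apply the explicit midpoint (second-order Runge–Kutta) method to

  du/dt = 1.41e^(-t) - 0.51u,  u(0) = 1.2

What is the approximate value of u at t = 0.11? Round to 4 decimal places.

Midpoint: k1 = f(t_n, u_n); k2 = f(t_n + h/2, u_n + (h/2)·k1); u_{n+1} = u_n + h·k2.
t=0.000000, u=1.200000:
  k1 = f(0.000000, 1.200000) = 0.798000
  k2 = f(0.055000, 1.243890) = 0.700160
  u ← 1.200000 + 0.11·0.700160 = 1.277018
u(0.11) ≈ 1.2770

1.2770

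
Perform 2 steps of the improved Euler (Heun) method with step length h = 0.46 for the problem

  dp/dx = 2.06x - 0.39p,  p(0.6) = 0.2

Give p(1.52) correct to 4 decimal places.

1.8877

Heun: k1 = f(x_n, p_n); k2 = f(x_n + h, p_n + h·k1); p_{n+1} = p_n + (h/2)·(k1 + k2).
x=0.600000, p=0.200000:
  k1 = f(0.600000, 0.200000) = 1.158000
  k2 = f(1.060000, 0.732680) = 1.897855
  p ← 0.200000 + (0.46/2)·(1.158000 + 1.897855) = 0.902847
x=1.060000, p=0.902847:
  k1 = f(1.060000, 0.902847) = 1.831490
  k2 = f(1.520000, 1.745332) = 2.450521
  p ← 0.902847 + (0.46/2)·(1.831490 + 2.450521) = 1.887709
p(1.52) ≈ 1.8877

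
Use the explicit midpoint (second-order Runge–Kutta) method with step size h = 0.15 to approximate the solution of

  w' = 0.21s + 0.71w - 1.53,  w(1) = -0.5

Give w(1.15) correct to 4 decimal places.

-0.7623

Midpoint: k1 = f(s_n, w_n); k2 = f(s_n + h/2, w_n + (h/2)·k1); w_{n+1} = w_n + h·k2.
s=1.000000, w=-0.500000:
  k1 = f(1.000000, -0.500000) = -1.675000
  k2 = f(1.075000, -0.625625) = -1.748444
  w ← -0.500000 + 0.15·(-1.748444) = -0.762267
w(1.15) ≈ -0.7623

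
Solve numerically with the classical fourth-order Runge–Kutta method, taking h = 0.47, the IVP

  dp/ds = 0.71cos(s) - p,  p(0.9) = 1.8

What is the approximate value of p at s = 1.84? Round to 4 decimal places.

0.7563

RK4: k1 = f(s_n, p_n); k2 = f(s_n + h/2, p_n + (h/2)·k1); k3 = f(s_n + h/2, p_n + (h/2)·k2); k4 = f(s_n + h, p_n + h·k3); p_{n+1} = p_n + (h/6)·(k1 + 2k2 + 2k3 + k4).
s=0.900000, p=1.800000:
  k1 = f(0.900000, 1.800000) = -1.358657
  k2 = f(1.135000, 1.480716) = -1.181002
  k3 = f(1.135000, 1.522465) = -1.222751
  k4 = f(1.370000, 1.225307) = -1.083698
  p ← 1.800000 + (0.47/6)·(k1 + 2k2 + 2k3 + k4) = 1.232094
s=1.370000, p=1.232094:
  k1 = f(1.370000, 1.232094) = -1.090485
  k2 = f(1.605000, 0.975830) = -1.000110
  k3 = f(1.605000, 0.997068) = -1.021348
  k4 = f(1.840000, 0.752061) = -0.940895
  p ← 1.232094 + (0.47/6)·(k1 + 2k2 + 2k3 + k4) = 0.756274
p(1.84) ≈ 0.7563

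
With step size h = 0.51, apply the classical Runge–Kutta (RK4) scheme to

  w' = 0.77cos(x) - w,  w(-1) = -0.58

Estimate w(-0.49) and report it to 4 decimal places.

RK4: k1 = f(x_n, w_n); k2 = f(x_n + h/2, w_n + (h/2)·k1); k3 = f(x_n + h/2, w_n + (h/2)·k2); k4 = f(x_n + h, w_n + h·k3); w_{n+1} = w_n + (h/6)·(k1 + 2k2 + 2k3 + k4).
x=-1.000000, w=-0.580000:
  k1 = f(-1.000000, -0.580000) = 0.996033
  k2 = f(-0.745000, -0.326012) = 0.892029
  k3 = f(-0.745000, -0.352533) = 0.918550
  k4 = f(-0.490000, -0.111539) = 0.790936
  w ← -0.580000 + (0.51/6)·(k1 + 2k2 + 2k3 + k4) = -0.120309
w(-0.49) ≈ -0.1203

-0.1203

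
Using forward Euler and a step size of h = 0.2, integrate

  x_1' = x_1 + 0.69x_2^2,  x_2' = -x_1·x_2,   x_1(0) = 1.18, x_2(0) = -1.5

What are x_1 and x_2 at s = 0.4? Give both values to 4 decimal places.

2.2530, -0.7503

Euler on (x_1,x_2): x_1_{n+1} = x_1_n + h·x_1', x_2_{n+1} = x_2_n + h·x_2'.
0.000000: (1.180000, -1.500000); f=(2.732500, 1.770000) → (1.726500, -1.146000)
0.200000: (1.726500, -1.146000); f=(2.632688, 1.978569) → (2.253038, -0.750286)
(x_1(0.4), x_2(0.4)) ≈ (2.2530, -0.7503)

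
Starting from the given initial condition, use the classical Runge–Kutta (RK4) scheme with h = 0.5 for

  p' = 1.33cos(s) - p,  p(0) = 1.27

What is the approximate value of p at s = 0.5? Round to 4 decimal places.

1.2693

RK4: k1 = f(s_n, p_n); k2 = f(s_n + h/2, p_n + (h/2)·k1); k3 = f(s_n + h/2, p_n + (h/2)·k2); k4 = f(s_n + h, p_n + h·k3); p_{n+1} = p_n + (h/6)·(k1 + 2k2 + 2k3 + k4).
s=0.000000, p=1.270000:
  k1 = f(0.000000, 1.270000) = 0.060000
  k2 = f(0.250000, 1.285000) = 0.003654
  k3 = f(0.250000, 1.270913) = 0.017740
  k4 = f(0.500000, 1.278870) = -0.111685
  p ← 1.270000 + (0.5/6)·(k1 + 2k2 + 2k3 + k4) = 1.269259
p(0.5) ≈ 1.2693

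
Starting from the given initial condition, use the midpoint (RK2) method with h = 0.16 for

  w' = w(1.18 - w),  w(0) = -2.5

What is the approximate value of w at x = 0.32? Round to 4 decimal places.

-14.1214

Midpoint: k1 = f(x_n, w_n); k2 = f(x_n + h/2, w_n + (h/2)·k1); w_{n+1} = w_n + h·k2.
x=0.000000, w=-2.500000:
  k1 = f(0.000000, -2.500000) = -9.200000
  k2 = f(0.080000, -3.236000) = -14.290176
  w ← -2.500000 + 0.16·(-14.290176) = -4.786428
x=0.160000, w=-4.786428:
  k1 = f(0.160000, -4.786428) = -28.557880
  k2 = f(0.240000, -7.071059) = -58.343718
  w ← -4.786428 + 0.16·(-58.343718) = -14.121423
w(0.32) ≈ -14.1214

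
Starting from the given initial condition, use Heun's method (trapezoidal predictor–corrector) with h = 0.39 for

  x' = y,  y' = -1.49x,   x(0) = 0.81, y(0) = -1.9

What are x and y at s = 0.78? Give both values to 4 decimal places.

Heun on (x,y): k1 = f(s_n, state_n); k2 = f(s_n + h, state_n + h·k1); state_{n+1} = state_n + (h/2)·(k1 + k2).
0.000000: (0.810000, -1.900000)
  k1 = (-1.900000, -1.206900)
  predictor → (0.069000, -2.370691)
  k2 = (-2.370691, -0.102810)
  → (-0.022785, -2.155393)
0.390000: (-0.022785, -2.155393)
  k1 = (-2.155393, 0.033949)
  predictor → (-0.863388, -2.142153)
  k2 = (-2.142153, 1.286448)
  → (-0.860806, -1.897916)
(x(0.78), y(0.78)) ≈ (-0.8608, -1.8979)

-0.8608, -1.8979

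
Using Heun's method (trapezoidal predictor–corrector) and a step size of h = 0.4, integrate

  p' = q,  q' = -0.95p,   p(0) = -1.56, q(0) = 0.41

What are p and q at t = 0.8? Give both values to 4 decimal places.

Heun on (p,q): k1 = f(t_n, state_n); k2 = f(t_n + h, state_n + h·k1); state_{n+1} = state_n + (h/2)·(k1 + k2).
0.000000: (-1.560000, 0.410000)
  k1 = (0.410000, 1.482000)
  predictor → (-1.396000, 1.002800)
  k2 = (1.002800, 1.326200)
  → (-1.277440, 0.971640)
0.400000: (-1.277440, 0.971640)
  k1 = (0.971640, 1.213568)
  predictor → (-0.888784, 1.457067)
  k2 = (1.457067, 0.844345)
  → (-0.791699, 1.383223)
(p(0.8), q(0.8)) ≈ (-0.7917, 1.3832)

-0.7917, 1.3832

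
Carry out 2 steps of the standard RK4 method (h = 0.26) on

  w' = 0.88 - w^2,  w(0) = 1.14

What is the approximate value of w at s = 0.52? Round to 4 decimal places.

RK4: k1 = f(s_n, w_n); k2 = f(s_n + h/2, w_n + (h/2)·k1); k3 = f(s_n + h/2, w_n + (h/2)·k2); k4 = f(s_n + h, w_n + h·k3); w_{n+1} = w_n + (h/6)·(k1 + 2k2 + 2k3 + k4).
s=0.000000, w=1.140000:
  k1 = f(0.000000, 1.140000) = -0.419600
  k2 = f(0.130000, 1.085452) = -0.298206
  k3 = f(0.130000, 1.101233) = -0.332715
  k4 = f(0.260000, 1.053494) = -0.229850
  w ← 1.140000 + (0.26/6)·(k1 + 2k2 + 2k3 + k4) = 1.057177
s=0.260000, w=1.057177:
  k1 = f(0.260000, 1.057177) = -0.237624
  k2 = f(0.390000, 1.026286) = -0.173263
  k3 = f(0.390000, 1.034653) = -0.190507
  k4 = f(0.520000, 1.007646) = -0.135350
  w ← 1.057177 + (0.26/6)·(k1 + 2k2 + 2k3 + k4) = 1.009488
w(0.52) ≈ 1.0095

1.0095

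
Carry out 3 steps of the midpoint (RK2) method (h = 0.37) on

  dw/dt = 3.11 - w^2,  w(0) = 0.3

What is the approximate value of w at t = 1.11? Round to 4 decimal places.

1.6322

Midpoint: k1 = f(t_n, w_n); k2 = f(t_n + h/2, w_n + (h/2)·k1); w_{n+1} = w_n + h·k2.
t=0.000000, w=0.300000:
  k1 = f(0.000000, 0.300000) = 3.020000
  k2 = f(0.185000, 0.858700) = 2.372634
  w ← 0.300000 + 0.37·2.372634 = 1.177875
t=0.370000, w=1.177875:
  k1 = f(0.370000, 1.177875) = 1.722611
  k2 = f(0.555000, 1.496558) = 0.870315
  w ← 1.177875 + 0.37·0.870315 = 1.499891
t=0.740000, w=1.499891:
  k1 = f(0.740000, 1.499891) = 0.860326
  k2 = f(0.925000, 1.659052) = 0.357548
  w ← 1.499891 + 0.37·0.357548 = 1.632184
w(1.11) ≈ 1.6322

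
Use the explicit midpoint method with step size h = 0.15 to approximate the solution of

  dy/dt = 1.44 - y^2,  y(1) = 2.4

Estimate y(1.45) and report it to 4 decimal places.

Midpoint: k1 = f(t_n, y_n); k2 = f(t_n + h/2, y_n + (h/2)·k1); y_{n+1} = y_n + h·k2.
t=1.000000, y=2.400000:
  k1 = f(1.000000, 2.400000) = -4.320000
  k2 = f(1.075000, 2.076000) = -2.869776
  y ← 2.400000 + 0.15·(-2.869776) = 1.969534
t=1.150000, y=1.969534:
  k1 = f(1.150000, 1.969534) = -2.439063
  k2 = f(1.225000, 1.786604) = -1.751954
  y ← 1.969534 + 0.15·(-1.751954) = 1.706741
t=1.300000, y=1.706741:
  k1 = f(1.300000, 1.706741) = -1.472963
  k2 = f(1.375000, 1.596268) = -1.108073
  y ← 1.706741 + 0.15·(-1.108073) = 1.540530
y(1.45) ≈ 1.5405

1.5405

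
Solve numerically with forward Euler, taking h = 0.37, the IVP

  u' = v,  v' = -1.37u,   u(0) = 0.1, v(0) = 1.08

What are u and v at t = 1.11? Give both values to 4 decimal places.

Euler on (u,v): u_{n+1} = u_n + h·u', v_{n+1} = v_n + h·v'.
0.000000: (0.100000, 1.080000); f=(1.080000, -0.137000) → (0.499600, 1.029310)
0.370000: (0.499600, 1.029310); f=(1.029310, -0.684452) → (0.880445, 0.776063)
0.740000: (0.880445, 0.776063); f=(0.776063, -1.206209) → (1.167588, 0.329765)
(u(1.11), v(1.11)) ≈ (1.1676, 0.3298)

1.1676, 0.3298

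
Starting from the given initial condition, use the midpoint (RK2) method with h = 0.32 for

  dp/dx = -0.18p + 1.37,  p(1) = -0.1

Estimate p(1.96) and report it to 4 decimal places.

1.1231

Midpoint: k1 = f(x_n, p_n); k2 = f(x_n + h/2, p_n + (h/2)·k1); p_{n+1} = p_n + h·k2.
x=1.000000, p=-0.100000:
  k1 = f(1.000000, -0.100000) = 1.388000
  k2 = f(1.160000, 0.122080) = 1.348026
  p ← -0.100000 + 0.32·1.348026 = 0.331368
x=1.320000, p=0.331368:
  k1 = f(1.320000, 0.331368) = 1.310354
  k2 = f(1.480000, 0.541025) = 1.272616
  p ← 0.331368 + 0.32·1.272616 = 0.738605
x=1.640000, p=0.738605:
  k1 = f(1.640000, 0.738605) = 1.237051
  k2 = f(1.800000, 0.936533) = 1.201424
  p ← 0.738605 + 0.32·1.201424 = 1.123061
p(1.96) ≈ 1.1231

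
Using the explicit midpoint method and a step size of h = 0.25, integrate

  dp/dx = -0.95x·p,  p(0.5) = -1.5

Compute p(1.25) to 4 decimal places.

-0.7999

Midpoint: k1 = f(x_n, p_n); k2 = f(x_n + h/2, p_n + (h/2)·k1); p_{n+1} = p_n + h·k2.
x=0.500000, p=-1.500000:
  k1 = f(0.500000, -1.500000) = 0.712500
  k2 = f(0.625000, -1.410937) = 0.837744
  p ← -1.500000 + 0.25·0.837744 = -1.290564
x=0.750000, p=-1.290564:
  k1 = f(0.750000, -1.290564) = 0.919527
  k2 = f(0.875000, -1.175623) = 0.977237
  p ← -1.290564 + 0.25·0.977237 = -1.046255
x=1.000000, p=-1.046255:
  k1 = f(1.000000, -1.046255) = 0.993942
  k2 = f(1.125000, -0.922012) = 0.985400
  p ← -1.046255 + 0.25·0.985400 = -0.799905
p(1.25) ≈ -0.7999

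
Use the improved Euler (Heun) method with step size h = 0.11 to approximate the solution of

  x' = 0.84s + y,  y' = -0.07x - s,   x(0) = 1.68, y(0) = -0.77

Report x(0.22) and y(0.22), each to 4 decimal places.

Heun on (x,y): k1 = f(s_n, state_n); k2 = f(s_n + h, state_n + h·k1); state_{n+1} = state_n + (h/2)·(k1 + k2).
0.000000: (1.680000, -0.770000)
  k1 = (-0.770000, -0.117600)
  predictor → (1.595300, -0.782936)
  k2 = (-0.690536, -0.221671)
  → (1.599671, -0.788660)
0.110000: (1.599671, -0.788660)
  k1 = (-0.696260, -0.221977)
  predictor → (1.523082, -0.813077)
  k2 = (-0.628277, -0.326616)
  → (1.526821, -0.818833)
(x(0.22), y(0.22)) ≈ (1.5268, -0.8188)

1.5268, -0.8188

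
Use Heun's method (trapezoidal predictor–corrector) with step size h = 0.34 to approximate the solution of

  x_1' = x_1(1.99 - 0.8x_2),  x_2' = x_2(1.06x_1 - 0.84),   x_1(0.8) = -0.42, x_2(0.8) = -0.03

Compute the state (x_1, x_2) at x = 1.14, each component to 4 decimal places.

Heun on (x_1,x_2): k1 = f(x_n, state_n); k2 = f(x_n + h, state_n + h·k1); state_{n+1} = state_n + (h/2)·(k1 + k2).
0.800000: (-0.420000, -0.030000)
  k1 = (-0.845880, 0.038556)
  predictor → (-0.707599, -0.016891)
  k2 = (-1.417684, 0.026858)
  → (-0.804806, -0.018880)
(x_1(1.14), x_2(1.14)) ≈ (-0.8048, -0.0189)

-0.8048, -0.0189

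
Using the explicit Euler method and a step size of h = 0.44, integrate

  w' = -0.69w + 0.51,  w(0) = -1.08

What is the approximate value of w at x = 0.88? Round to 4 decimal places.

Euler: w_{n+1} = w_n + h·f(x_n, w_n).
x=0.000000, w=-1.080000: f=1.255200 → w ← -1.080000 + 0.44·1.255200 = -0.527712
x=0.440000, w=-0.527712: f=0.874121 → w ← -0.527712 + 0.44·0.874121 = -0.143099
w(0.88) ≈ -0.1431

-0.1431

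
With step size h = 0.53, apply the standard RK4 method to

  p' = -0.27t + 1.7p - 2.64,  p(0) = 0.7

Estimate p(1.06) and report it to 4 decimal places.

RK4: k1 = f(t_n, p_n); k2 = f(t_n + h/2, p_n + (h/2)·k1); k3 = f(t_n + h/2, p_n + (h/2)·k2); k4 = f(t_n + h, p_n + h·k3); p_{n+1} = p_n + (h/6)·(k1 + 2k2 + 2k3 + k4).
t=0.000000, p=0.700000:
  k1 = f(0.000000, 0.700000) = -1.450000
  k2 = f(0.265000, 0.315750) = -2.174775
  k3 = f(0.265000, 0.123685) = -2.501286
  k4 = f(0.530000, -0.625682) = -3.846759
  p ← 0.700000 + (0.53/6)·(k1 + 2k2 + 2k3 + k4) = -0.593984
t=0.530000, p=-0.593984:
  k1 = f(0.530000, -0.593984) = -3.792874
  k2 = f(0.795000, -1.599096) = -5.573113
  k3 = f(0.795000, -2.070859) = -6.375111
  k4 = f(1.060000, -3.972793) = -9.679949
  p ← -0.593984 + (0.53/6)·(k1 + 2k2 + 2k3 + k4) = -3.894937
p(1.06) ≈ -3.8949

-3.8949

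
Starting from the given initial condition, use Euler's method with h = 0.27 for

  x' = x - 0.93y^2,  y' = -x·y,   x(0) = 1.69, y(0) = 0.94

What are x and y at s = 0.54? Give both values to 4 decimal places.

2.3784, 0.2455

Euler on (x,y): x_{n+1} = x_n + h·x', y_{n+1} = y_n + h·y'.
0.000000: (1.690000, 0.940000); f=(0.868252, -1.588600) → (1.924428, 0.511078)
0.270000: (1.924428, 0.511078); f=(1.681511, -0.983533) → (2.378436, 0.245524)
(x(0.54), y(0.54)) ≈ (2.3784, 0.2455)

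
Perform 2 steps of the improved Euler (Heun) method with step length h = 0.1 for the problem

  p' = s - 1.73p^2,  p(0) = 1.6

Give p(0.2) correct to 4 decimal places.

1.0573

Heun: k1 = f(s_n, p_n); k2 = f(s_n + h, p_n + h·k1); p_{n+1} = p_n + (h/2)·(k1 + k2).
s=0.000000, p=1.600000:
  k1 = f(0.000000, 1.600000) = -4.428800
  k2 = f(0.100000, 1.157120) = -2.216343
  p ← 1.600000 + (0.1/2)·(-4.428800 + (-2.216343)) = 1.267743
s=0.100000, p=1.267743:
  k1 = f(0.100000, 1.267743) = -2.680407
  k2 = f(0.200000, 0.999702) = -1.528969
  p ← 1.267743 + (0.1/2)·(-2.680407 + (-1.528969)) = 1.057274
p(0.2) ≈ 1.0573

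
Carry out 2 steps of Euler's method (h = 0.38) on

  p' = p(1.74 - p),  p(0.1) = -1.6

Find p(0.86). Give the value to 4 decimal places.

Euler: p_{n+1} = p_n + h·f(x_n, p_n).
x=0.100000, p=-1.600000: f=-5.344000 → p ← -1.600000 + 0.38·(-5.344000) = -3.630720
x=0.480000, p=-3.630720: f=-19.499581 → p ← -3.630720 + 0.38·(-19.499581) = -11.040561
p(0.86) ≈ -11.0406

-11.0406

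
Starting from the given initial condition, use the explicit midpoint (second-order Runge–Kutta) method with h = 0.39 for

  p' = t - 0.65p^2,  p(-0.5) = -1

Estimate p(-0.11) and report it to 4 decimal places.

-1.4989

Midpoint: k1 = f(t_n, p_n); k2 = f(t_n + h/2, p_n + (h/2)·k1); p_{n+1} = p_n + h·k2.
t=-0.500000, p=-1.000000:
  k1 = f(-0.500000, -1.000000) = -1.150000
  k2 = f(-0.305000, -1.224250) = -1.279212
  p ← -1.000000 + 0.39·(-1.279212) = -1.498893
p(-0.11) ≈ -1.4989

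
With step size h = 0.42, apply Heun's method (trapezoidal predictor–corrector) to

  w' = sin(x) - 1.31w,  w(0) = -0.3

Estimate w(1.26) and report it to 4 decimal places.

0.3532

Heun: k1 = f(x_n, w_n); k2 = f(x_n + h, w_n + h·k1); w_{n+1} = w_n + (h/2)·(k1 + k2).
x=0.000000, w=-0.300000:
  k1 = f(0.000000, -0.300000) = 0.393000
  k2 = f(0.420000, -0.134940) = 0.584532
  w ← -0.300000 + (0.42/2)·(0.393000 + 0.584532) = -0.094718
x=0.420000, w=-0.094718:
  k1 = f(0.420000, -0.094718) = 0.531841
  k2 = f(0.840000, 0.128655) = 0.576105
  w ← -0.094718 + (0.42/2)·(0.531841 + 0.576105) = 0.137950
x=0.840000, w=0.137950:
  k1 = f(0.840000, 0.137950) = 0.563928
  k2 = f(1.260000, 0.374800) = 0.461102
  w ← 0.137950 + (0.42/2)·(0.563928 + 0.461102) = 0.353207
w(1.26) ≈ 0.3532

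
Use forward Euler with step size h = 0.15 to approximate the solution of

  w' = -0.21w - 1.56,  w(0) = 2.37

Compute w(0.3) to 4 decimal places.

Euler: w_{n+1} = w_n + h·f(x_n, w_n).
x=0.000000, w=2.370000: f=-2.057700 → w ← 2.370000 + 0.15·(-2.057700) = 2.061345
x=0.150000, w=2.061345: f=-1.992882 → w ← 2.061345 + 0.15·(-1.992882) = 1.762413
w(0.3) ≈ 1.7624

1.7624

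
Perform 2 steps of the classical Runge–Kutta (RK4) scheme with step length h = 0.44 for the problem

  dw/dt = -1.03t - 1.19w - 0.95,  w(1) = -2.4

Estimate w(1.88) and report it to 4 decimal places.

RK4: k1 = f(t_n, w_n); k2 = f(t_n + h/2, w_n + (h/2)·k1); k3 = f(t_n + h/2, w_n + (h/2)·k2); k4 = f(t_n + h, w_n + h·k3); w_{n+1} = w_n + (h/6)·(k1 + 2k2 + 2k3 + k4).
t=1.000000, w=-2.400000:
  k1 = f(1.000000, -2.400000) = 0.876000
  k2 = f(1.220000, -2.207280) = 0.420063
  k3 = f(1.220000, -2.307586) = 0.539427
  k4 = f(1.440000, -2.162652) = 0.140356
  w ← -2.400000 + (0.44/6)·(k1 + 2k2 + 2k3 + k4) = -2.184742
t=1.440000, w=-2.184742:
  k1 = f(1.440000, -2.184742) = 0.166643
  k2 = f(1.660000, -2.148081) = -0.103584
  k3 = f(1.660000, -2.207530) = -0.032839
  k4 = f(1.880000, -2.199191) = -0.269363
  w ← -2.184742 + (0.44/6)·(k1 + 2k2 + 2k3 + k4) = -2.212283
w(1.88) ≈ -2.2123

-2.2123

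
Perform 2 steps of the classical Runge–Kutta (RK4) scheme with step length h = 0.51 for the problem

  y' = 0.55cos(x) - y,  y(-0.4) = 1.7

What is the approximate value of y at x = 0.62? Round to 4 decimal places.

0.9442

RK4: k1 = f(x_n, y_n); k2 = f(x_n + h/2, y_n + (h/2)·k1); k3 = f(x_n + h/2, y_n + (h/2)·k2); k4 = f(x_n + h, y_n + h·k3); y_{n+1} = y_n + (h/6)·(k1 + 2k2 + 2k3 + k4).
x=-0.400000, y=1.700000:
  k1 = f(-0.400000, 1.700000) = -1.193416
  k2 = f(-0.145000, 1.395679) = -0.851451
  k3 = f(-0.145000, 1.482880) = -0.938652
  k4 = f(0.110000, 1.221288) = -0.674612
  y ← 1.700000 + (0.51/6)·(k1 + 2k2 + 2k3 + k4) = 1.236900
x=0.110000, y=1.236900:
  k1 = f(0.110000, 1.236900) = -0.690224
  k2 = f(0.365000, 1.060893) = -0.547125
  k3 = f(0.365000, 1.097383) = -0.583615
  k4 = f(0.620000, 0.939256) = -0.491623
  y ← 1.236900 + (0.51/6)·(k1 + 2k2 + 2k3 + k4) = 0.944217
y(0.62) ≈ 0.9442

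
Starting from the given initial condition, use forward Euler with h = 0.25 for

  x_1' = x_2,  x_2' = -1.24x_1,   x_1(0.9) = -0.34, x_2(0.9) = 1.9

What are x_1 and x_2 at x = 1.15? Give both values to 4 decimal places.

0.1350, 2.0054

Euler on (x_1,x_2): x_1_{n+1} = x_1_n + h·x_1', x_2_{n+1} = x_2_n + h·x_2'.
0.900000: (-0.340000, 1.900000); f=(1.900000, 0.421600) → (0.135000, 2.005400)
(x_1(1.15), x_2(1.15)) ≈ (0.1350, 2.0054)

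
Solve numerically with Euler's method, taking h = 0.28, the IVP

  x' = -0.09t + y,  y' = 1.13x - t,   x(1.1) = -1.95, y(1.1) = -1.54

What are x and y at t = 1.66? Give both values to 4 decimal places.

-3.1339, -3.6136

Euler on (x,y): x_{n+1} = x_n + h·x', y_{n+1} = y_n + h·y'.
1.100000: (-1.950000, -1.540000); f=(-1.639000, -3.303500) → (-2.408920, -2.464980)
1.380000: (-2.408920, -2.464980); f=(-2.589180, -4.102080) → (-3.133890, -3.613562)
(x(1.66), y(1.66)) ≈ (-3.1339, -3.6136)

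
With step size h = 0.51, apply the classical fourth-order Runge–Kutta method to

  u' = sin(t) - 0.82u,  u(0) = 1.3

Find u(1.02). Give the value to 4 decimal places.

0.9274

RK4: k1 = f(t_n, u_n); k2 = f(t_n + h/2, u_n + (h/2)·k1); k3 = f(t_n + h/2, u_n + (h/2)·k2); k4 = f(t_n + h, u_n + h·k3); u_{n+1} = u_n + (h/6)·(k1 + 2k2 + 2k3 + k4).
t=0.000000, u=1.300000:
  k1 = f(0.000000, 1.300000) = -1.066000
  k2 = f(0.255000, 1.028170) = -0.590854
  k3 = f(0.255000, 1.149332) = -0.690207
  k4 = f(0.510000, 0.947994) = -0.289178
  u ← 1.300000 + (0.51/6)·(k1 + 2k2 + 2k3 + k4) = 0.967029
t=0.510000, u=0.967029:
  k1 = f(0.510000, 0.967029) = -0.304787
  k2 = f(0.765000, 0.889309) = -0.036696
  k3 = f(0.765000, 0.957672) = -0.092754
  k4 = f(1.020000, 0.919725) = 0.097934
  u ← 0.967029 + (0.51/6)·(k1 + 2k2 + 2k3 + k4) = 0.927440
u(1.02) ≈ 0.9274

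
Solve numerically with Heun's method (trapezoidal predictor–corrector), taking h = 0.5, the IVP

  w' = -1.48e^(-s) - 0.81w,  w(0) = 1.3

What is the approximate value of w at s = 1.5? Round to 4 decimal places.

-0.1465

Heun: k1 = f(s_n, w_n); k2 = f(s_n + h, w_n + h·k1); w_{n+1} = w_n + (h/2)·(k1 + k2).
s=0.000000, w=1.300000:
  k1 = f(0.000000, 1.300000) = -2.533000
  k2 = f(0.500000, 0.033500) = -0.924800
  w ← 1.300000 + (0.5/2)·(-2.533000 + (-0.924800)) = 0.435550
s=0.500000, w=0.435550:
  k1 = f(0.500000, 0.435550) = -1.250461
  k2 = f(1.000000, -0.189680) = -0.390820
  w ← 0.435550 + (0.5/2)·(-1.250461 + (-0.390820)) = 0.025230
s=1.000000, w=0.025230:
  k1 = f(1.000000, 0.025230) = -0.564898
  k2 = f(1.500000, -0.257219) = -0.121885
  w ← 0.025230 + (0.5/2)·(-0.564898 + (-0.121885)) = -0.146466
w(1.5) ≈ -0.1465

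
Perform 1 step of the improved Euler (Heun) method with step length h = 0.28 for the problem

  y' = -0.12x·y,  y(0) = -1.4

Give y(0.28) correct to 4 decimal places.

-1.3934

Heun: k1 = f(x_n, y_n); k2 = f(x_n + h, y_n + h·k1); y_{n+1} = y_n + (h/2)·(k1 + k2).
x=0.000000, y=-1.400000:
  k1 = f(0.000000, -1.400000) = 0.000000
  k2 = f(0.280000, -1.400000) = 0.047040
  y ← -1.400000 + (0.28/2)·(0.000000 + 0.047040) = -1.393414
y(0.28) ≈ -1.3934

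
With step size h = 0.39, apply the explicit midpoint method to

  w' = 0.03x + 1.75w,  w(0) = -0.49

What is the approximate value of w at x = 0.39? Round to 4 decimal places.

Midpoint: k1 = f(x_n, w_n); k2 = f(x_n + h/2, w_n + (h/2)·k1); w_{n+1} = w_n + h·k2.
x=0.000000, w=-0.490000:
  k1 = f(0.000000, -0.490000) = -0.857500
  k2 = f(0.195000, -0.657212) = -1.144272
  w ← -0.490000 + 0.39·(-1.144272) = -0.936266
w(0.39) ≈ -0.9363

-0.9363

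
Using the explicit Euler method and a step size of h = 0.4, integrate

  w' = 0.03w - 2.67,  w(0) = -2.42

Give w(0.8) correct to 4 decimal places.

-4.6272

Euler: w_{n+1} = w_n + h·f(s_n, w_n).
s=0.000000, w=-2.420000: f=-2.742600 → w ← -2.420000 + 0.4·(-2.742600) = -3.517040
s=0.400000, w=-3.517040: f=-2.775511 → w ← -3.517040 + 0.4·(-2.775511) = -4.627244
w(0.8) ≈ -4.6272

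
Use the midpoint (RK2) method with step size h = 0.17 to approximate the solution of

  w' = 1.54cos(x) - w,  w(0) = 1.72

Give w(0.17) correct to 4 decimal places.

1.6911

Midpoint: k1 = f(x_n, w_n); k2 = f(x_n + h/2, w_n + (h/2)·k1); w_{n+1} = w_n + h·k2.
x=0.000000, w=1.720000:
  k1 = f(0.000000, 1.720000) = -0.180000
  k2 = f(0.085000, 1.704700) = -0.170260
  w ← 1.720000 + 0.17·(-0.170260) = 1.691056
w(0.17) ≈ 1.6911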